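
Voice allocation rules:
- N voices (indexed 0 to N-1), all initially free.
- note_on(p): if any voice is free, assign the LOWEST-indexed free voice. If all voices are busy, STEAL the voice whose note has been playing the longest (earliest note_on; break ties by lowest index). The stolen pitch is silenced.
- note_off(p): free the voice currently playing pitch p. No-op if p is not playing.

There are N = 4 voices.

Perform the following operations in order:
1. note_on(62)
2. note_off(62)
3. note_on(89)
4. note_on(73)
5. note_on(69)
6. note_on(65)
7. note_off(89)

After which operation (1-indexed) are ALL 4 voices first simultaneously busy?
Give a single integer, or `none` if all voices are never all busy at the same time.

Answer: 6

Derivation:
Op 1: note_on(62): voice 0 is free -> assigned | voices=[62 - - -]
Op 2: note_off(62): free voice 0 | voices=[- - - -]
Op 3: note_on(89): voice 0 is free -> assigned | voices=[89 - - -]
Op 4: note_on(73): voice 1 is free -> assigned | voices=[89 73 - -]
Op 5: note_on(69): voice 2 is free -> assigned | voices=[89 73 69 -]
Op 6: note_on(65): voice 3 is free -> assigned | voices=[89 73 69 65]
Op 7: note_off(89): free voice 0 | voices=[- 73 69 65]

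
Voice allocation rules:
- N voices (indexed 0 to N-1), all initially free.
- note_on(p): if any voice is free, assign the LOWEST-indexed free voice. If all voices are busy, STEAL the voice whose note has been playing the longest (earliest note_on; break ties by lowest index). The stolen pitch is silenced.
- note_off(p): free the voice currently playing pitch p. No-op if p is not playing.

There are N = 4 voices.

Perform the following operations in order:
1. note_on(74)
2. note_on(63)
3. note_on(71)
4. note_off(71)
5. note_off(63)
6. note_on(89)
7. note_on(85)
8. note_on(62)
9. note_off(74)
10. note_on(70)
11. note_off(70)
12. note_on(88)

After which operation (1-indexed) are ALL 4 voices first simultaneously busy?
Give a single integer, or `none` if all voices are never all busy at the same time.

Op 1: note_on(74): voice 0 is free -> assigned | voices=[74 - - -]
Op 2: note_on(63): voice 1 is free -> assigned | voices=[74 63 - -]
Op 3: note_on(71): voice 2 is free -> assigned | voices=[74 63 71 -]
Op 4: note_off(71): free voice 2 | voices=[74 63 - -]
Op 5: note_off(63): free voice 1 | voices=[74 - - -]
Op 6: note_on(89): voice 1 is free -> assigned | voices=[74 89 - -]
Op 7: note_on(85): voice 2 is free -> assigned | voices=[74 89 85 -]
Op 8: note_on(62): voice 3 is free -> assigned | voices=[74 89 85 62]
Op 9: note_off(74): free voice 0 | voices=[- 89 85 62]
Op 10: note_on(70): voice 0 is free -> assigned | voices=[70 89 85 62]
Op 11: note_off(70): free voice 0 | voices=[- 89 85 62]
Op 12: note_on(88): voice 0 is free -> assigned | voices=[88 89 85 62]

Answer: 8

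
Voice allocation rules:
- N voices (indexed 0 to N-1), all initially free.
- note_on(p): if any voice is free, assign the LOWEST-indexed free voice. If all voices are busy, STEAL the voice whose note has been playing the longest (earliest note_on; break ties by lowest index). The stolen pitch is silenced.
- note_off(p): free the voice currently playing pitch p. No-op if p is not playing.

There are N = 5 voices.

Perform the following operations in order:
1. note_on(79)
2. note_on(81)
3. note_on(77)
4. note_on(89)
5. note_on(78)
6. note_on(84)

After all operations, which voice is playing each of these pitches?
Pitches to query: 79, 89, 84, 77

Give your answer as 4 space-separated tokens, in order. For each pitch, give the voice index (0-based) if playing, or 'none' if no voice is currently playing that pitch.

Answer: none 3 0 2

Derivation:
Op 1: note_on(79): voice 0 is free -> assigned | voices=[79 - - - -]
Op 2: note_on(81): voice 1 is free -> assigned | voices=[79 81 - - -]
Op 3: note_on(77): voice 2 is free -> assigned | voices=[79 81 77 - -]
Op 4: note_on(89): voice 3 is free -> assigned | voices=[79 81 77 89 -]
Op 5: note_on(78): voice 4 is free -> assigned | voices=[79 81 77 89 78]
Op 6: note_on(84): all voices busy, STEAL voice 0 (pitch 79, oldest) -> assign | voices=[84 81 77 89 78]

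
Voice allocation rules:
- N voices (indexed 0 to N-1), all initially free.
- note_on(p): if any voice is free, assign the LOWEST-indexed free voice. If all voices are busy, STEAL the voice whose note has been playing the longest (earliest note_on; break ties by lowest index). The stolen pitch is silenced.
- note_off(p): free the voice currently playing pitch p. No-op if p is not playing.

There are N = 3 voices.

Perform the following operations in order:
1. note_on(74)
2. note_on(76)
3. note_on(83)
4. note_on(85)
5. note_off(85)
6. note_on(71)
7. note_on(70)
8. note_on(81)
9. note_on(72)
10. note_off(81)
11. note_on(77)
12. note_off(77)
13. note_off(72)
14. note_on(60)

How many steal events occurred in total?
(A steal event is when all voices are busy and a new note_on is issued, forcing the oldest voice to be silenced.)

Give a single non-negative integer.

Op 1: note_on(74): voice 0 is free -> assigned | voices=[74 - -]
Op 2: note_on(76): voice 1 is free -> assigned | voices=[74 76 -]
Op 3: note_on(83): voice 2 is free -> assigned | voices=[74 76 83]
Op 4: note_on(85): all voices busy, STEAL voice 0 (pitch 74, oldest) -> assign | voices=[85 76 83]
Op 5: note_off(85): free voice 0 | voices=[- 76 83]
Op 6: note_on(71): voice 0 is free -> assigned | voices=[71 76 83]
Op 7: note_on(70): all voices busy, STEAL voice 1 (pitch 76, oldest) -> assign | voices=[71 70 83]
Op 8: note_on(81): all voices busy, STEAL voice 2 (pitch 83, oldest) -> assign | voices=[71 70 81]
Op 9: note_on(72): all voices busy, STEAL voice 0 (pitch 71, oldest) -> assign | voices=[72 70 81]
Op 10: note_off(81): free voice 2 | voices=[72 70 -]
Op 11: note_on(77): voice 2 is free -> assigned | voices=[72 70 77]
Op 12: note_off(77): free voice 2 | voices=[72 70 -]
Op 13: note_off(72): free voice 0 | voices=[- 70 -]
Op 14: note_on(60): voice 0 is free -> assigned | voices=[60 70 -]

Answer: 4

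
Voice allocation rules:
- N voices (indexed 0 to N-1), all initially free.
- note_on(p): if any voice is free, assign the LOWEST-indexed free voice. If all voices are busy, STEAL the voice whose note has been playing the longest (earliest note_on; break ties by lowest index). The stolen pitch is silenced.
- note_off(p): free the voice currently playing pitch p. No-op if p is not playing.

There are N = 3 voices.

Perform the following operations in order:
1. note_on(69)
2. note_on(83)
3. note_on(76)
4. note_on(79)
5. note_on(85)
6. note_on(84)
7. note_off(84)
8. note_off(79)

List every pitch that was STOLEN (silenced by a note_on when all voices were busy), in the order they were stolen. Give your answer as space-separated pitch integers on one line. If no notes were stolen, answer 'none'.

Answer: 69 83 76

Derivation:
Op 1: note_on(69): voice 0 is free -> assigned | voices=[69 - -]
Op 2: note_on(83): voice 1 is free -> assigned | voices=[69 83 -]
Op 3: note_on(76): voice 2 is free -> assigned | voices=[69 83 76]
Op 4: note_on(79): all voices busy, STEAL voice 0 (pitch 69, oldest) -> assign | voices=[79 83 76]
Op 5: note_on(85): all voices busy, STEAL voice 1 (pitch 83, oldest) -> assign | voices=[79 85 76]
Op 6: note_on(84): all voices busy, STEAL voice 2 (pitch 76, oldest) -> assign | voices=[79 85 84]
Op 7: note_off(84): free voice 2 | voices=[79 85 -]
Op 8: note_off(79): free voice 0 | voices=[- 85 -]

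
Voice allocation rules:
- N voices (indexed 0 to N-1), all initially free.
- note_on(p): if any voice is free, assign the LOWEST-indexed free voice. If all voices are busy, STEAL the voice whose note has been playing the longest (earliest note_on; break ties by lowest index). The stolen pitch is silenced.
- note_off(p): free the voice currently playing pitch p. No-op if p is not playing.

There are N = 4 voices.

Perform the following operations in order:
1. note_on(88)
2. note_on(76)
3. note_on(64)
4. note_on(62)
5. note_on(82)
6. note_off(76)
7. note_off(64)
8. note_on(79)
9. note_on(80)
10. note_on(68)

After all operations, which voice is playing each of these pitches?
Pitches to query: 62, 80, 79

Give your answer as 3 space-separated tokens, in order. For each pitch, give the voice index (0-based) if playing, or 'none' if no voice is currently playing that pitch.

Op 1: note_on(88): voice 0 is free -> assigned | voices=[88 - - -]
Op 2: note_on(76): voice 1 is free -> assigned | voices=[88 76 - -]
Op 3: note_on(64): voice 2 is free -> assigned | voices=[88 76 64 -]
Op 4: note_on(62): voice 3 is free -> assigned | voices=[88 76 64 62]
Op 5: note_on(82): all voices busy, STEAL voice 0 (pitch 88, oldest) -> assign | voices=[82 76 64 62]
Op 6: note_off(76): free voice 1 | voices=[82 - 64 62]
Op 7: note_off(64): free voice 2 | voices=[82 - - 62]
Op 8: note_on(79): voice 1 is free -> assigned | voices=[82 79 - 62]
Op 9: note_on(80): voice 2 is free -> assigned | voices=[82 79 80 62]
Op 10: note_on(68): all voices busy, STEAL voice 3 (pitch 62, oldest) -> assign | voices=[82 79 80 68]

Answer: none 2 1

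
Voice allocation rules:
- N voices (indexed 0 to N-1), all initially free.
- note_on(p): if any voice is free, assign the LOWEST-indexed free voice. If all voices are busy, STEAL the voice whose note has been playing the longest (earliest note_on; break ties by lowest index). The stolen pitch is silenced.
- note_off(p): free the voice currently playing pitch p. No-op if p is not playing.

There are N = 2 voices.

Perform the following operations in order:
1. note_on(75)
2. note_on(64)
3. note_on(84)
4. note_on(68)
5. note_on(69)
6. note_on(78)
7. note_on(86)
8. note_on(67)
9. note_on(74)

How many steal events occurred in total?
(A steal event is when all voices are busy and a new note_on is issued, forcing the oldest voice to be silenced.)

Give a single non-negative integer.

Op 1: note_on(75): voice 0 is free -> assigned | voices=[75 -]
Op 2: note_on(64): voice 1 is free -> assigned | voices=[75 64]
Op 3: note_on(84): all voices busy, STEAL voice 0 (pitch 75, oldest) -> assign | voices=[84 64]
Op 4: note_on(68): all voices busy, STEAL voice 1 (pitch 64, oldest) -> assign | voices=[84 68]
Op 5: note_on(69): all voices busy, STEAL voice 0 (pitch 84, oldest) -> assign | voices=[69 68]
Op 6: note_on(78): all voices busy, STEAL voice 1 (pitch 68, oldest) -> assign | voices=[69 78]
Op 7: note_on(86): all voices busy, STEAL voice 0 (pitch 69, oldest) -> assign | voices=[86 78]
Op 8: note_on(67): all voices busy, STEAL voice 1 (pitch 78, oldest) -> assign | voices=[86 67]
Op 9: note_on(74): all voices busy, STEAL voice 0 (pitch 86, oldest) -> assign | voices=[74 67]

Answer: 7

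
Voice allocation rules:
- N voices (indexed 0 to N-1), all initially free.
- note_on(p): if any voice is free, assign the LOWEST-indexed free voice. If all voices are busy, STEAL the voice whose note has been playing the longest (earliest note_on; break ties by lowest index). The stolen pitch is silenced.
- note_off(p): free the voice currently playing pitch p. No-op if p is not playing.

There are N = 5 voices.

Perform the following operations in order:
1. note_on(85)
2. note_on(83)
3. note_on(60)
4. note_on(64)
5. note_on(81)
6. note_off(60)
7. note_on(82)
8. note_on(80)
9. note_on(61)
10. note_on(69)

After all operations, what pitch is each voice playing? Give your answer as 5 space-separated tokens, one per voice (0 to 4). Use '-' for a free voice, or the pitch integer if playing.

Answer: 80 61 82 69 81

Derivation:
Op 1: note_on(85): voice 0 is free -> assigned | voices=[85 - - - -]
Op 2: note_on(83): voice 1 is free -> assigned | voices=[85 83 - - -]
Op 3: note_on(60): voice 2 is free -> assigned | voices=[85 83 60 - -]
Op 4: note_on(64): voice 3 is free -> assigned | voices=[85 83 60 64 -]
Op 5: note_on(81): voice 4 is free -> assigned | voices=[85 83 60 64 81]
Op 6: note_off(60): free voice 2 | voices=[85 83 - 64 81]
Op 7: note_on(82): voice 2 is free -> assigned | voices=[85 83 82 64 81]
Op 8: note_on(80): all voices busy, STEAL voice 0 (pitch 85, oldest) -> assign | voices=[80 83 82 64 81]
Op 9: note_on(61): all voices busy, STEAL voice 1 (pitch 83, oldest) -> assign | voices=[80 61 82 64 81]
Op 10: note_on(69): all voices busy, STEAL voice 3 (pitch 64, oldest) -> assign | voices=[80 61 82 69 81]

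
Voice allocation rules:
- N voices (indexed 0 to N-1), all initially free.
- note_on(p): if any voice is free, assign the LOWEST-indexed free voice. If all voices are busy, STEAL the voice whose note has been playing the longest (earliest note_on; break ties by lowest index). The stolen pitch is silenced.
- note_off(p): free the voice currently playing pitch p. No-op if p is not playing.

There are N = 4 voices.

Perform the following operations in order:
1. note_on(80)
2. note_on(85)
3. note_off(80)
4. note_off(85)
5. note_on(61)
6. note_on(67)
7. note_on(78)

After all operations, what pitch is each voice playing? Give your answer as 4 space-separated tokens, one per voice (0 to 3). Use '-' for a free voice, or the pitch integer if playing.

Op 1: note_on(80): voice 0 is free -> assigned | voices=[80 - - -]
Op 2: note_on(85): voice 1 is free -> assigned | voices=[80 85 - -]
Op 3: note_off(80): free voice 0 | voices=[- 85 - -]
Op 4: note_off(85): free voice 1 | voices=[- - - -]
Op 5: note_on(61): voice 0 is free -> assigned | voices=[61 - - -]
Op 6: note_on(67): voice 1 is free -> assigned | voices=[61 67 - -]
Op 7: note_on(78): voice 2 is free -> assigned | voices=[61 67 78 -]

Answer: 61 67 78 -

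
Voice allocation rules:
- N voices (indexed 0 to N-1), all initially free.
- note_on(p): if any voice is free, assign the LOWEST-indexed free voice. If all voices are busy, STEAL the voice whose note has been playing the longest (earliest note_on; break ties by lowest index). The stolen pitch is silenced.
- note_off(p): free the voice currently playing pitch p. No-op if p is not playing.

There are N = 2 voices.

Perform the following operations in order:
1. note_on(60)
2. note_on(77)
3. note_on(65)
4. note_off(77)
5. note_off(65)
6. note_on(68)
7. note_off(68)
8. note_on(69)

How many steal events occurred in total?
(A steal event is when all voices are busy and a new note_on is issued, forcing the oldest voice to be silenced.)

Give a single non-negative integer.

Op 1: note_on(60): voice 0 is free -> assigned | voices=[60 -]
Op 2: note_on(77): voice 1 is free -> assigned | voices=[60 77]
Op 3: note_on(65): all voices busy, STEAL voice 0 (pitch 60, oldest) -> assign | voices=[65 77]
Op 4: note_off(77): free voice 1 | voices=[65 -]
Op 5: note_off(65): free voice 0 | voices=[- -]
Op 6: note_on(68): voice 0 is free -> assigned | voices=[68 -]
Op 7: note_off(68): free voice 0 | voices=[- -]
Op 8: note_on(69): voice 0 is free -> assigned | voices=[69 -]

Answer: 1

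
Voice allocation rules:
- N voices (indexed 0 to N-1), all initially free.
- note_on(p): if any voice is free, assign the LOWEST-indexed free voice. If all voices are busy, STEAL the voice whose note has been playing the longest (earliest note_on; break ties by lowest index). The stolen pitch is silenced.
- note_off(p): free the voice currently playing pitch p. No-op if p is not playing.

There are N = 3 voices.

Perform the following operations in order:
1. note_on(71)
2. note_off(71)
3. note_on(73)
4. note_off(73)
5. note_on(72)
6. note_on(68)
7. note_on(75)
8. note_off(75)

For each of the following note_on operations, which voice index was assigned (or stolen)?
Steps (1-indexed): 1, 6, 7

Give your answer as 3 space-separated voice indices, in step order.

Op 1: note_on(71): voice 0 is free -> assigned | voices=[71 - -]
Op 2: note_off(71): free voice 0 | voices=[- - -]
Op 3: note_on(73): voice 0 is free -> assigned | voices=[73 - -]
Op 4: note_off(73): free voice 0 | voices=[- - -]
Op 5: note_on(72): voice 0 is free -> assigned | voices=[72 - -]
Op 6: note_on(68): voice 1 is free -> assigned | voices=[72 68 -]
Op 7: note_on(75): voice 2 is free -> assigned | voices=[72 68 75]
Op 8: note_off(75): free voice 2 | voices=[72 68 -]

Answer: 0 1 2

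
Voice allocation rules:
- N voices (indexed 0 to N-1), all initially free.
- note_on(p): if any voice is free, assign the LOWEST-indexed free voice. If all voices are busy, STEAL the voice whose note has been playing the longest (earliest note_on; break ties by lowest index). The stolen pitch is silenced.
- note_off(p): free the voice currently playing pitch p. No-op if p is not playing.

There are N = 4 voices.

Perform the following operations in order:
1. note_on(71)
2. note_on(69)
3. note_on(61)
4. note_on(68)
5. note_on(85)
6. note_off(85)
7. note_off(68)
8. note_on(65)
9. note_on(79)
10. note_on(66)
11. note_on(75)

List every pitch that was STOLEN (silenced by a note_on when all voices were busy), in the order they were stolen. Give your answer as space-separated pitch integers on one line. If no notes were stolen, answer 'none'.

Op 1: note_on(71): voice 0 is free -> assigned | voices=[71 - - -]
Op 2: note_on(69): voice 1 is free -> assigned | voices=[71 69 - -]
Op 3: note_on(61): voice 2 is free -> assigned | voices=[71 69 61 -]
Op 4: note_on(68): voice 3 is free -> assigned | voices=[71 69 61 68]
Op 5: note_on(85): all voices busy, STEAL voice 0 (pitch 71, oldest) -> assign | voices=[85 69 61 68]
Op 6: note_off(85): free voice 0 | voices=[- 69 61 68]
Op 7: note_off(68): free voice 3 | voices=[- 69 61 -]
Op 8: note_on(65): voice 0 is free -> assigned | voices=[65 69 61 -]
Op 9: note_on(79): voice 3 is free -> assigned | voices=[65 69 61 79]
Op 10: note_on(66): all voices busy, STEAL voice 1 (pitch 69, oldest) -> assign | voices=[65 66 61 79]
Op 11: note_on(75): all voices busy, STEAL voice 2 (pitch 61, oldest) -> assign | voices=[65 66 75 79]

Answer: 71 69 61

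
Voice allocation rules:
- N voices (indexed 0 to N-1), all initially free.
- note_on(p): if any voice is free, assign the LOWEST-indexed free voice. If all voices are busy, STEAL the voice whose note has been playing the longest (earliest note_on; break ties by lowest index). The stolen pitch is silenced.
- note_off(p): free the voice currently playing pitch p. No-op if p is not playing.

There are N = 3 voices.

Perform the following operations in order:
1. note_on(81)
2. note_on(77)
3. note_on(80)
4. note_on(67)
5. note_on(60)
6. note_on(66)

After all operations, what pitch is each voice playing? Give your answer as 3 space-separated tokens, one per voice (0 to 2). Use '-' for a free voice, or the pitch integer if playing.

Answer: 67 60 66

Derivation:
Op 1: note_on(81): voice 0 is free -> assigned | voices=[81 - -]
Op 2: note_on(77): voice 1 is free -> assigned | voices=[81 77 -]
Op 3: note_on(80): voice 2 is free -> assigned | voices=[81 77 80]
Op 4: note_on(67): all voices busy, STEAL voice 0 (pitch 81, oldest) -> assign | voices=[67 77 80]
Op 5: note_on(60): all voices busy, STEAL voice 1 (pitch 77, oldest) -> assign | voices=[67 60 80]
Op 6: note_on(66): all voices busy, STEAL voice 2 (pitch 80, oldest) -> assign | voices=[67 60 66]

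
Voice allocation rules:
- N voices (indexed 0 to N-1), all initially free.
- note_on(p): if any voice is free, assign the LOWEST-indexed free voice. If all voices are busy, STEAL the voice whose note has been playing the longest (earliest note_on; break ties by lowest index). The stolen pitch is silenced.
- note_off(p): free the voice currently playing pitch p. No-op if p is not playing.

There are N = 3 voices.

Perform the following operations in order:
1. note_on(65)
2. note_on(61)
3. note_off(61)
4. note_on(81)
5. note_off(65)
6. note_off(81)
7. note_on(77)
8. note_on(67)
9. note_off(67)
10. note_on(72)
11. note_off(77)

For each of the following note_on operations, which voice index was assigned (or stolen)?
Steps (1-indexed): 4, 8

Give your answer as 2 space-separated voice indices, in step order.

Op 1: note_on(65): voice 0 is free -> assigned | voices=[65 - -]
Op 2: note_on(61): voice 1 is free -> assigned | voices=[65 61 -]
Op 3: note_off(61): free voice 1 | voices=[65 - -]
Op 4: note_on(81): voice 1 is free -> assigned | voices=[65 81 -]
Op 5: note_off(65): free voice 0 | voices=[- 81 -]
Op 6: note_off(81): free voice 1 | voices=[- - -]
Op 7: note_on(77): voice 0 is free -> assigned | voices=[77 - -]
Op 8: note_on(67): voice 1 is free -> assigned | voices=[77 67 -]
Op 9: note_off(67): free voice 1 | voices=[77 - -]
Op 10: note_on(72): voice 1 is free -> assigned | voices=[77 72 -]
Op 11: note_off(77): free voice 0 | voices=[- 72 -]

Answer: 1 1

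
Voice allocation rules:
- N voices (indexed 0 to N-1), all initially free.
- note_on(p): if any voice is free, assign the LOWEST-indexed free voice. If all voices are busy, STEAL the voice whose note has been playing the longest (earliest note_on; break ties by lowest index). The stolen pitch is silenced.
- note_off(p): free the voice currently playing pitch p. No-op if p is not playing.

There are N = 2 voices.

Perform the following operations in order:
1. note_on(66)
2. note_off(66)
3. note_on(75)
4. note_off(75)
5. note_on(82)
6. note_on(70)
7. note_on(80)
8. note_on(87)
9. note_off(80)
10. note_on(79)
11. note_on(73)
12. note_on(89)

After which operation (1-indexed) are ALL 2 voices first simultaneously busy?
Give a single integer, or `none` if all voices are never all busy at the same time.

Op 1: note_on(66): voice 0 is free -> assigned | voices=[66 -]
Op 2: note_off(66): free voice 0 | voices=[- -]
Op 3: note_on(75): voice 0 is free -> assigned | voices=[75 -]
Op 4: note_off(75): free voice 0 | voices=[- -]
Op 5: note_on(82): voice 0 is free -> assigned | voices=[82 -]
Op 6: note_on(70): voice 1 is free -> assigned | voices=[82 70]
Op 7: note_on(80): all voices busy, STEAL voice 0 (pitch 82, oldest) -> assign | voices=[80 70]
Op 8: note_on(87): all voices busy, STEAL voice 1 (pitch 70, oldest) -> assign | voices=[80 87]
Op 9: note_off(80): free voice 0 | voices=[- 87]
Op 10: note_on(79): voice 0 is free -> assigned | voices=[79 87]
Op 11: note_on(73): all voices busy, STEAL voice 1 (pitch 87, oldest) -> assign | voices=[79 73]
Op 12: note_on(89): all voices busy, STEAL voice 0 (pitch 79, oldest) -> assign | voices=[89 73]

Answer: 6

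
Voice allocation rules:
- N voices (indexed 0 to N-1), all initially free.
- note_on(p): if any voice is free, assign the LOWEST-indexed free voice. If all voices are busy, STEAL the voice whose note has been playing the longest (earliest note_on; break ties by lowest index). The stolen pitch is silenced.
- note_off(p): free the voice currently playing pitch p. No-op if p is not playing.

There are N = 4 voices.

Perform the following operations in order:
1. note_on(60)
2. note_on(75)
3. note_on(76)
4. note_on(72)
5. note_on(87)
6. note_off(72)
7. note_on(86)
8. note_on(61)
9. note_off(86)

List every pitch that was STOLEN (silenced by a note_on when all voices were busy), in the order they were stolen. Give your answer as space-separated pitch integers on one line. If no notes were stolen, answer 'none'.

Answer: 60 75

Derivation:
Op 1: note_on(60): voice 0 is free -> assigned | voices=[60 - - -]
Op 2: note_on(75): voice 1 is free -> assigned | voices=[60 75 - -]
Op 3: note_on(76): voice 2 is free -> assigned | voices=[60 75 76 -]
Op 4: note_on(72): voice 3 is free -> assigned | voices=[60 75 76 72]
Op 5: note_on(87): all voices busy, STEAL voice 0 (pitch 60, oldest) -> assign | voices=[87 75 76 72]
Op 6: note_off(72): free voice 3 | voices=[87 75 76 -]
Op 7: note_on(86): voice 3 is free -> assigned | voices=[87 75 76 86]
Op 8: note_on(61): all voices busy, STEAL voice 1 (pitch 75, oldest) -> assign | voices=[87 61 76 86]
Op 9: note_off(86): free voice 3 | voices=[87 61 76 -]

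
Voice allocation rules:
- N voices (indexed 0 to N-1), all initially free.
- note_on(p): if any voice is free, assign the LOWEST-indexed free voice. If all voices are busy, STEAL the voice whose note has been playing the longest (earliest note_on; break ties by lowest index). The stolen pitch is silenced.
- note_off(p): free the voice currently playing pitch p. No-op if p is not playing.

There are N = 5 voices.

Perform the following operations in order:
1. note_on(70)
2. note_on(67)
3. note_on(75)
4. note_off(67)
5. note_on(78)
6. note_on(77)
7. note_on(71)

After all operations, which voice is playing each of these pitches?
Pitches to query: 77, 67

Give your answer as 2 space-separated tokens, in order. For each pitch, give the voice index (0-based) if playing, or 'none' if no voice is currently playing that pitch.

Answer: 3 none

Derivation:
Op 1: note_on(70): voice 0 is free -> assigned | voices=[70 - - - -]
Op 2: note_on(67): voice 1 is free -> assigned | voices=[70 67 - - -]
Op 3: note_on(75): voice 2 is free -> assigned | voices=[70 67 75 - -]
Op 4: note_off(67): free voice 1 | voices=[70 - 75 - -]
Op 5: note_on(78): voice 1 is free -> assigned | voices=[70 78 75 - -]
Op 6: note_on(77): voice 3 is free -> assigned | voices=[70 78 75 77 -]
Op 7: note_on(71): voice 4 is free -> assigned | voices=[70 78 75 77 71]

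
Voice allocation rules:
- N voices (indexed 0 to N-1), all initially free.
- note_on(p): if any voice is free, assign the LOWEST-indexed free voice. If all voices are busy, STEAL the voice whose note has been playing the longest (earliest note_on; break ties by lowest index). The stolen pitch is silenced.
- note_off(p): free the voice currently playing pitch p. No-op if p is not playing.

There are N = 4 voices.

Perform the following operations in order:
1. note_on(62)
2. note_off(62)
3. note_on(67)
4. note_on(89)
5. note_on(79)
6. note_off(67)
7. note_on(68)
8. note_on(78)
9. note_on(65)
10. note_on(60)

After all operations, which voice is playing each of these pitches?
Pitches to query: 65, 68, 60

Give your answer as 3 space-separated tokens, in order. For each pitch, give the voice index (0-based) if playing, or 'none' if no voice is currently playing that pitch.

Op 1: note_on(62): voice 0 is free -> assigned | voices=[62 - - -]
Op 2: note_off(62): free voice 0 | voices=[- - - -]
Op 3: note_on(67): voice 0 is free -> assigned | voices=[67 - - -]
Op 4: note_on(89): voice 1 is free -> assigned | voices=[67 89 - -]
Op 5: note_on(79): voice 2 is free -> assigned | voices=[67 89 79 -]
Op 6: note_off(67): free voice 0 | voices=[- 89 79 -]
Op 7: note_on(68): voice 0 is free -> assigned | voices=[68 89 79 -]
Op 8: note_on(78): voice 3 is free -> assigned | voices=[68 89 79 78]
Op 9: note_on(65): all voices busy, STEAL voice 1 (pitch 89, oldest) -> assign | voices=[68 65 79 78]
Op 10: note_on(60): all voices busy, STEAL voice 2 (pitch 79, oldest) -> assign | voices=[68 65 60 78]

Answer: 1 0 2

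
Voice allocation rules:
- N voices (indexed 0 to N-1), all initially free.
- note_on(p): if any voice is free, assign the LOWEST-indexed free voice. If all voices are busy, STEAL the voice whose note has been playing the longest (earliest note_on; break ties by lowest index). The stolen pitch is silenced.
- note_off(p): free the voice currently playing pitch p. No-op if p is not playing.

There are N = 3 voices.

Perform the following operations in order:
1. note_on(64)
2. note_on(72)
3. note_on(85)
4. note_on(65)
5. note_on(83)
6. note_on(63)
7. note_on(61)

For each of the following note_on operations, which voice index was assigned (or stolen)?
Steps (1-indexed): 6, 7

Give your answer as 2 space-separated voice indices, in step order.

Op 1: note_on(64): voice 0 is free -> assigned | voices=[64 - -]
Op 2: note_on(72): voice 1 is free -> assigned | voices=[64 72 -]
Op 3: note_on(85): voice 2 is free -> assigned | voices=[64 72 85]
Op 4: note_on(65): all voices busy, STEAL voice 0 (pitch 64, oldest) -> assign | voices=[65 72 85]
Op 5: note_on(83): all voices busy, STEAL voice 1 (pitch 72, oldest) -> assign | voices=[65 83 85]
Op 6: note_on(63): all voices busy, STEAL voice 2 (pitch 85, oldest) -> assign | voices=[65 83 63]
Op 7: note_on(61): all voices busy, STEAL voice 0 (pitch 65, oldest) -> assign | voices=[61 83 63]

Answer: 2 0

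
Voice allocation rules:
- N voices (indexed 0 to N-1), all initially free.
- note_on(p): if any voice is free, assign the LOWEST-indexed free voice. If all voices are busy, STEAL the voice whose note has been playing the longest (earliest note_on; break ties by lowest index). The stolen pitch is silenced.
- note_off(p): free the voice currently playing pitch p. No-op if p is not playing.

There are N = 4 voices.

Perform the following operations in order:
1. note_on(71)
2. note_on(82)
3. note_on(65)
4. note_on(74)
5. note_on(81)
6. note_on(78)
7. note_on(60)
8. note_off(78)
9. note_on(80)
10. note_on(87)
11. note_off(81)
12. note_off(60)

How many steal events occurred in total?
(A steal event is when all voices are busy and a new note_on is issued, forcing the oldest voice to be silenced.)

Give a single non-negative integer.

Op 1: note_on(71): voice 0 is free -> assigned | voices=[71 - - -]
Op 2: note_on(82): voice 1 is free -> assigned | voices=[71 82 - -]
Op 3: note_on(65): voice 2 is free -> assigned | voices=[71 82 65 -]
Op 4: note_on(74): voice 3 is free -> assigned | voices=[71 82 65 74]
Op 5: note_on(81): all voices busy, STEAL voice 0 (pitch 71, oldest) -> assign | voices=[81 82 65 74]
Op 6: note_on(78): all voices busy, STEAL voice 1 (pitch 82, oldest) -> assign | voices=[81 78 65 74]
Op 7: note_on(60): all voices busy, STEAL voice 2 (pitch 65, oldest) -> assign | voices=[81 78 60 74]
Op 8: note_off(78): free voice 1 | voices=[81 - 60 74]
Op 9: note_on(80): voice 1 is free -> assigned | voices=[81 80 60 74]
Op 10: note_on(87): all voices busy, STEAL voice 3 (pitch 74, oldest) -> assign | voices=[81 80 60 87]
Op 11: note_off(81): free voice 0 | voices=[- 80 60 87]
Op 12: note_off(60): free voice 2 | voices=[- 80 - 87]

Answer: 4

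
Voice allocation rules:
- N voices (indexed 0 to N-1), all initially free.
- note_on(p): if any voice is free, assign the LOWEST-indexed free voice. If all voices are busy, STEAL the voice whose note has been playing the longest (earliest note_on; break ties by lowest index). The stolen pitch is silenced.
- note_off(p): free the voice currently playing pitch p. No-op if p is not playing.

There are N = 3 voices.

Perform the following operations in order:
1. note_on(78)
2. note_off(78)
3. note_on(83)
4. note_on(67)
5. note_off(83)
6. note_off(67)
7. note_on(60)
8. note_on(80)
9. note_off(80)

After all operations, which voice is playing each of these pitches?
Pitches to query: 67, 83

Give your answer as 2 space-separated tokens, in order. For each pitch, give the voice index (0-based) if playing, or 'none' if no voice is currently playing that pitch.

Answer: none none

Derivation:
Op 1: note_on(78): voice 0 is free -> assigned | voices=[78 - -]
Op 2: note_off(78): free voice 0 | voices=[- - -]
Op 3: note_on(83): voice 0 is free -> assigned | voices=[83 - -]
Op 4: note_on(67): voice 1 is free -> assigned | voices=[83 67 -]
Op 5: note_off(83): free voice 0 | voices=[- 67 -]
Op 6: note_off(67): free voice 1 | voices=[- - -]
Op 7: note_on(60): voice 0 is free -> assigned | voices=[60 - -]
Op 8: note_on(80): voice 1 is free -> assigned | voices=[60 80 -]
Op 9: note_off(80): free voice 1 | voices=[60 - -]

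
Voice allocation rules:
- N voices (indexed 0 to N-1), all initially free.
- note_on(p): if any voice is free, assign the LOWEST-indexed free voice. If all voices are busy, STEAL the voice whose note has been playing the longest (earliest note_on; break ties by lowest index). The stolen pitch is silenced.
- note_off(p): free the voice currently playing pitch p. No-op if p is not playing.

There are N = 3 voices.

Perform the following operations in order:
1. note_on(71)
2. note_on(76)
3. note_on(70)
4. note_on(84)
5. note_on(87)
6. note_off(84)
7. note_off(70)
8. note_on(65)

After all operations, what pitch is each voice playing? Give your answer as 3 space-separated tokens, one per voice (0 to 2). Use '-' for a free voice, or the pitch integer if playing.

Answer: 65 87 -

Derivation:
Op 1: note_on(71): voice 0 is free -> assigned | voices=[71 - -]
Op 2: note_on(76): voice 1 is free -> assigned | voices=[71 76 -]
Op 3: note_on(70): voice 2 is free -> assigned | voices=[71 76 70]
Op 4: note_on(84): all voices busy, STEAL voice 0 (pitch 71, oldest) -> assign | voices=[84 76 70]
Op 5: note_on(87): all voices busy, STEAL voice 1 (pitch 76, oldest) -> assign | voices=[84 87 70]
Op 6: note_off(84): free voice 0 | voices=[- 87 70]
Op 7: note_off(70): free voice 2 | voices=[- 87 -]
Op 8: note_on(65): voice 0 is free -> assigned | voices=[65 87 -]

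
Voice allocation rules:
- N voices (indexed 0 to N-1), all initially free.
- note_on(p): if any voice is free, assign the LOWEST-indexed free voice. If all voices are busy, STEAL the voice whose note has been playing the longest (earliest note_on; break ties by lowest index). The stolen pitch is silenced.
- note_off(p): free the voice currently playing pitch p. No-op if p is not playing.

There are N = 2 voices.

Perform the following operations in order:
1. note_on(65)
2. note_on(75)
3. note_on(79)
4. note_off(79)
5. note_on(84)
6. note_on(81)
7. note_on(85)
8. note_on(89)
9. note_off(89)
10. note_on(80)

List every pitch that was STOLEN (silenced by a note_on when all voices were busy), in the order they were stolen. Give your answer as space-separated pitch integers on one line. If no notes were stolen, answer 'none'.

Op 1: note_on(65): voice 0 is free -> assigned | voices=[65 -]
Op 2: note_on(75): voice 1 is free -> assigned | voices=[65 75]
Op 3: note_on(79): all voices busy, STEAL voice 0 (pitch 65, oldest) -> assign | voices=[79 75]
Op 4: note_off(79): free voice 0 | voices=[- 75]
Op 5: note_on(84): voice 0 is free -> assigned | voices=[84 75]
Op 6: note_on(81): all voices busy, STEAL voice 1 (pitch 75, oldest) -> assign | voices=[84 81]
Op 7: note_on(85): all voices busy, STEAL voice 0 (pitch 84, oldest) -> assign | voices=[85 81]
Op 8: note_on(89): all voices busy, STEAL voice 1 (pitch 81, oldest) -> assign | voices=[85 89]
Op 9: note_off(89): free voice 1 | voices=[85 -]
Op 10: note_on(80): voice 1 is free -> assigned | voices=[85 80]

Answer: 65 75 84 81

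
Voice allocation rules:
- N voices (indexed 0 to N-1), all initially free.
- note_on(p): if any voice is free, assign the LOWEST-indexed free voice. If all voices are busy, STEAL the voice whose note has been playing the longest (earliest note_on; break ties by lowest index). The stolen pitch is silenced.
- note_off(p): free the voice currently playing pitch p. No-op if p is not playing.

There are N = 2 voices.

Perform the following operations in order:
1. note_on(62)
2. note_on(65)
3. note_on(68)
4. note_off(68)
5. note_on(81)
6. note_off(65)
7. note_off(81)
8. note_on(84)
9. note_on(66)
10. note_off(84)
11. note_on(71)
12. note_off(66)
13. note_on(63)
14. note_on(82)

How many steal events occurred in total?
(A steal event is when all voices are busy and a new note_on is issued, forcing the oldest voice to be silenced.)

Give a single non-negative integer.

Op 1: note_on(62): voice 0 is free -> assigned | voices=[62 -]
Op 2: note_on(65): voice 1 is free -> assigned | voices=[62 65]
Op 3: note_on(68): all voices busy, STEAL voice 0 (pitch 62, oldest) -> assign | voices=[68 65]
Op 4: note_off(68): free voice 0 | voices=[- 65]
Op 5: note_on(81): voice 0 is free -> assigned | voices=[81 65]
Op 6: note_off(65): free voice 1 | voices=[81 -]
Op 7: note_off(81): free voice 0 | voices=[- -]
Op 8: note_on(84): voice 0 is free -> assigned | voices=[84 -]
Op 9: note_on(66): voice 1 is free -> assigned | voices=[84 66]
Op 10: note_off(84): free voice 0 | voices=[- 66]
Op 11: note_on(71): voice 0 is free -> assigned | voices=[71 66]
Op 12: note_off(66): free voice 1 | voices=[71 -]
Op 13: note_on(63): voice 1 is free -> assigned | voices=[71 63]
Op 14: note_on(82): all voices busy, STEAL voice 0 (pitch 71, oldest) -> assign | voices=[82 63]

Answer: 2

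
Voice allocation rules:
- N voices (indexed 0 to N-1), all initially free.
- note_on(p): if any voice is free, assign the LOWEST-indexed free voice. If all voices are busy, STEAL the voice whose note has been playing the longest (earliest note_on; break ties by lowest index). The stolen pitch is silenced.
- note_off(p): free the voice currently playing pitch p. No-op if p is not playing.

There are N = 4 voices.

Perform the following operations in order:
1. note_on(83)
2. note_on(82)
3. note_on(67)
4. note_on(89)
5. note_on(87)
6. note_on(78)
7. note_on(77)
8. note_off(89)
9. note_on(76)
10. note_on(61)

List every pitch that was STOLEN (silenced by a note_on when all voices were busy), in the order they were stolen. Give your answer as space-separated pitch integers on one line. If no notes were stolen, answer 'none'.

Answer: 83 82 67 87

Derivation:
Op 1: note_on(83): voice 0 is free -> assigned | voices=[83 - - -]
Op 2: note_on(82): voice 1 is free -> assigned | voices=[83 82 - -]
Op 3: note_on(67): voice 2 is free -> assigned | voices=[83 82 67 -]
Op 4: note_on(89): voice 3 is free -> assigned | voices=[83 82 67 89]
Op 5: note_on(87): all voices busy, STEAL voice 0 (pitch 83, oldest) -> assign | voices=[87 82 67 89]
Op 6: note_on(78): all voices busy, STEAL voice 1 (pitch 82, oldest) -> assign | voices=[87 78 67 89]
Op 7: note_on(77): all voices busy, STEAL voice 2 (pitch 67, oldest) -> assign | voices=[87 78 77 89]
Op 8: note_off(89): free voice 3 | voices=[87 78 77 -]
Op 9: note_on(76): voice 3 is free -> assigned | voices=[87 78 77 76]
Op 10: note_on(61): all voices busy, STEAL voice 0 (pitch 87, oldest) -> assign | voices=[61 78 77 76]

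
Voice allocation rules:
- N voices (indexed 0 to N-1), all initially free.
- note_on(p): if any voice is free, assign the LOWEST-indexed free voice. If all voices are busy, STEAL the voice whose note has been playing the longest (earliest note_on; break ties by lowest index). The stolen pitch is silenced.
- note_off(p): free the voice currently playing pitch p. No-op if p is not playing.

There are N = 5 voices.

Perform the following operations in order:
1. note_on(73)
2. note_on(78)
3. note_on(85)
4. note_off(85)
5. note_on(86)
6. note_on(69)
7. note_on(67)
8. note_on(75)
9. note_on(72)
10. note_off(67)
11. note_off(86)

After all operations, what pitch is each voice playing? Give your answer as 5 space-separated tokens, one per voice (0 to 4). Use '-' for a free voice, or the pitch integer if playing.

Op 1: note_on(73): voice 0 is free -> assigned | voices=[73 - - - -]
Op 2: note_on(78): voice 1 is free -> assigned | voices=[73 78 - - -]
Op 3: note_on(85): voice 2 is free -> assigned | voices=[73 78 85 - -]
Op 4: note_off(85): free voice 2 | voices=[73 78 - - -]
Op 5: note_on(86): voice 2 is free -> assigned | voices=[73 78 86 - -]
Op 6: note_on(69): voice 3 is free -> assigned | voices=[73 78 86 69 -]
Op 7: note_on(67): voice 4 is free -> assigned | voices=[73 78 86 69 67]
Op 8: note_on(75): all voices busy, STEAL voice 0 (pitch 73, oldest) -> assign | voices=[75 78 86 69 67]
Op 9: note_on(72): all voices busy, STEAL voice 1 (pitch 78, oldest) -> assign | voices=[75 72 86 69 67]
Op 10: note_off(67): free voice 4 | voices=[75 72 86 69 -]
Op 11: note_off(86): free voice 2 | voices=[75 72 - 69 -]

Answer: 75 72 - 69 -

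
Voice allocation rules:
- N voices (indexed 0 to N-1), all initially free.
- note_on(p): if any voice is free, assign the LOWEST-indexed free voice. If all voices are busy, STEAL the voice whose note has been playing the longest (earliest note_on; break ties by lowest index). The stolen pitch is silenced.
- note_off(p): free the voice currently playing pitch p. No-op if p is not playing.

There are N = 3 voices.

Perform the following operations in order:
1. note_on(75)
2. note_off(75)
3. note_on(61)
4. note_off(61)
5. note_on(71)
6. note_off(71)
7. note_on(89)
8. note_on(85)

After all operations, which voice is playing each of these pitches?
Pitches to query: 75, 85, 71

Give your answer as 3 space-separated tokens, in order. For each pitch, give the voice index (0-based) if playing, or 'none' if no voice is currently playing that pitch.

Answer: none 1 none

Derivation:
Op 1: note_on(75): voice 0 is free -> assigned | voices=[75 - -]
Op 2: note_off(75): free voice 0 | voices=[- - -]
Op 3: note_on(61): voice 0 is free -> assigned | voices=[61 - -]
Op 4: note_off(61): free voice 0 | voices=[- - -]
Op 5: note_on(71): voice 0 is free -> assigned | voices=[71 - -]
Op 6: note_off(71): free voice 0 | voices=[- - -]
Op 7: note_on(89): voice 0 is free -> assigned | voices=[89 - -]
Op 8: note_on(85): voice 1 is free -> assigned | voices=[89 85 -]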